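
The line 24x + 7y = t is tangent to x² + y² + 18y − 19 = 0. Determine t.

t = −313 or t = 187

For a tangent, require d(centre, line) = r = 10.
|24·0 + 7·(−9) − t| / √625 = 10
|t − (−63)| = 10·25, so t = 187 or t = −313.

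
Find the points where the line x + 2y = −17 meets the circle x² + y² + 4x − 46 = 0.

(−7, −5) and (−3, −7)

Substitute y = (−17 − x)/2:
5x² + 50x + 105 = 0  ⟹  x² + 10x + 21 = 0
x = −3 or x = −7, giving (−3, −7) and (−7, −5).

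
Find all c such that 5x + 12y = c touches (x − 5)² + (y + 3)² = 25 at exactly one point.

c = −76 or c = 54

For a tangent, require d(centre, line) = r = 5.
|5·5 + 12·(−3) − c| / √169 = 5
|c − (−11)| = 5·13, so c = 54 or c = −76.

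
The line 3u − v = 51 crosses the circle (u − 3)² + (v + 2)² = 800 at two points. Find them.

(7, −30) and (23, 18)

Substitute v = 3u − 51:
10u² − 300u + 1610 = 0  ⟹  u² − 30u + 161 = 0
u = 23 or u = 7, giving (23, 18) and (7, −30).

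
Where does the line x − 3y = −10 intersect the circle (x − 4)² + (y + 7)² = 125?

Express y = (10 + x)/3 and substitute into the circle:
10x² − 10x − 20 = 0  ⟹  x² − x − 2 = 0
x = 2 or x = −1, giving (2, 4) and (−1, 3).

(−1, 3) and (2, 4)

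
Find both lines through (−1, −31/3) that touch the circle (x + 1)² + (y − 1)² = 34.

Write the tangent as mx − y + (−31/3 − m·(−1)) = 0 and set its distance from the centre to √34:
[m·(0) − (34/3)]² = 34(m² + 1)
9m² − 25 = 0, so m = 5/3 or m = −5/3.
With m = 5/3: 5x − 3y = 26. With m = −5/3: 5x + 3y = −36.

5x − 3y = 26 and 5x + 3y = −36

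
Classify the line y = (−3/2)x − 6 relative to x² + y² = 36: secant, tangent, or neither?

secant

d² = (3·0 + 2·0 − (−12))²/13 = 144/13; r² = 36.
Since d² < r², the line cuts the circle twice.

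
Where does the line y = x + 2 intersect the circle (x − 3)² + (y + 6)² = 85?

(−6, −4) and (1, 3)

From the line, y = x + 2. Substituting:
2x² + 10x − 12 = 0  ⟹  x² + 5x − 6 = 0
x = 1 or x = −6, giving (1, 3) and (−6, −4).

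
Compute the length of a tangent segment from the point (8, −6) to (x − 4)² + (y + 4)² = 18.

√2

With centre O = (4, −4), |OP|² = 20 and r² = 18.
Power of the point: PT² = |PO|² − r² = 2, so PT = √2.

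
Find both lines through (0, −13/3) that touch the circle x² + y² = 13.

Write the tangent as mx − y + (−13/3 − m·(0)) = 0 and set its distance from the centre to √13:
[m·(0) − (13/3)]² = 13(m² + 1)
9m² − 4 = 0, so m = −2/3 or m = 2/3.
With m = −2/3: 2x + 3y = −13. With m = 2/3: 2x − 3y = 13.

2x + 3y = −13 and 2x − 3y = 13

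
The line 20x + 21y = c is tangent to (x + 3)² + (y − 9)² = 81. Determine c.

The line touches the circle iff its distance from (−3, 9) is 9:
|20·(−3) + 21·9 − c| / √841 = 9
|c − (129)| = 9·29, so c = 390 or c = −132.

c = −132 or c = 390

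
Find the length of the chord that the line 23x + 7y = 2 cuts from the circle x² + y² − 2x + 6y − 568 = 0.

Centre (1, −3), r² = 578. Perpendicular distance d from centre to line = |0| / √578 = 0/√578.
Chord = 2√(r² − d²) = 2·√(578) = 34√2.

34√2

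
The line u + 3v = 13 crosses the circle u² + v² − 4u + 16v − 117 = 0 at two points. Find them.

(−2, 5) and (13, 0)

Substitute v = (13 − u)/3:
10u² − 110u − 260 = 0  ⟹  u² − 11u − 26 = 0
u = 13 or u = −2, giving (13, 0) and (−2, 5).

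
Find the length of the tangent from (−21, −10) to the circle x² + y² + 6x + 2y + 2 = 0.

With centre O = (−3, −1), |OP|² = 405 and r² = 8.
By the tangent–radius right angle, tangent length = √(|PO|² − r²) = √397.

√397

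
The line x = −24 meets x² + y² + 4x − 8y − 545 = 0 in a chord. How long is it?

The line gives x = −24. Substituting into the circle:
y² − 8y − 65 = 0
y = 13 or y = −5, giving (−24, 13) and (−24, −5).
|(−24, 13) − (−24, −5)| = √((0)² + (18)²) = 18.

18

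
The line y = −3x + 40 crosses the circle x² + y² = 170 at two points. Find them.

(11, 7) and (13, 1)

Substitute y = −3x + 40:
10x² − 240x + 1430 = 0  ⟹  x² − 24x + 143 = 0
x = 13 or x = 11, giving (13, 1) and (11, 7).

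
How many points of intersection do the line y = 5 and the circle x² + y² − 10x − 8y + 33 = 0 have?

2

Substituting the line into the circle gives x² − 10x + 18 = 0.
Δ = 100 − 72 = 28.
Two real roots: the line is a secant.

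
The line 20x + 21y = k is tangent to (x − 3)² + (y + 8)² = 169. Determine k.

k = −485 or k = 269

For a tangent, require d(centre, line) = r = 13.
|20·3 + 21·(−8) − k| / √841 = 13
|k − (−108)| = 13·29, so k = 269 or k = −485.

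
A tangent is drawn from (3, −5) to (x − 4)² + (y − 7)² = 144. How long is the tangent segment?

1

With centre O = (4, 7), |OP|² = 145 and r² = 144.
By the tangent–radius right angle, tangent length = √(|PO|² − r²) = √1 = 1.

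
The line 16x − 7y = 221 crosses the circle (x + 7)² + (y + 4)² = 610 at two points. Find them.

Express y = (−221 + 16x)/7 and substitute into the circle:
305x² − 5490x + 9760 = 0  ⟹  x² − 18x + 32 = 0
x = 16 or x = 2, giving (16, 5) and (2, −27).

(2, −27) and (16, 5)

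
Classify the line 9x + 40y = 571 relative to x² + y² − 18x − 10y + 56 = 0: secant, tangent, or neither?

d² = (9·9 + 40·5 − (571))²/1681 = 84100/1681; r² = 50.
Since d² > r², the line lies outside the circle.

neither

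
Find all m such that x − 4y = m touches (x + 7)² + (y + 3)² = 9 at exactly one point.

m = 5 ± 3√17

The line touches the circle iff its distance from (−7, −3) is 3:
|1·(−7) − 4·(−3) − m| / √17 = 3
|m − (5)| = 3√17.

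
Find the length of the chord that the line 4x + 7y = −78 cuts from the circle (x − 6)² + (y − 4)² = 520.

The distance from (6, 4) to the line is 130/√65, and r² = 520.
Half the chord is √(r² − d²) = √(260), so the full chord is 4√65.

4√65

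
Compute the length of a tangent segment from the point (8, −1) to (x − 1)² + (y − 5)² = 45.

2√10

With centre O = (1, 5), |OP|² = 85 and r² = 45.
Power of the point: PT² = |PO|² − r² = 40, so PT = 2√10.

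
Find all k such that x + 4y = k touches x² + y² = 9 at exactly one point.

The line touches the circle iff its distance from (0, 0) is 3:
|1·0 + 4·0 − k| / √17 = 3
|k| = 3√17.

k = ±3√17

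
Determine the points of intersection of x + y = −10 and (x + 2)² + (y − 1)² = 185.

(−15, 5) and (2, −12)

From the line, y = −x − 10. Substituting:
2x² + 26x − 60 = 0  ⟹  x² + 13x − 30 = 0
x = 2 or x = −15, giving (2, −12) and (−15, 5).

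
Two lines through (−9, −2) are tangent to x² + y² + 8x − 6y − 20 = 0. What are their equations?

2x + y = −20 and x + 2y = −13

Write the tangent as mx − y + (−2 − m·(−9)) = 0 and set its distance from the centre to 3√5:
[m·(5) − (5)]² = 45(m² + 1)
2m² + 5m + 2 = 0, so m = −2 or m = −1/2.
With m = −2: 2x + y = −20. With m = −1/2: x + 2y = −13.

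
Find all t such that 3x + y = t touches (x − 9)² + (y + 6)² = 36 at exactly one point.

t = 21 ± 6√10

Tangency holds when the distance from the centre (9, −6) to the line equals the radius 6:
|3·9 + 1·(−6) − t| / √10 = 6
|t − (21)| = 6√10.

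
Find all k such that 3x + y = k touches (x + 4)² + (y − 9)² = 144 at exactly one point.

The line touches the circle iff its distance from (−4, 9) is 12:
|3·(−4) + 1·9 − k| / √10 = 12
|k − (−3)| = 12√10.

k = −3 ± 12√10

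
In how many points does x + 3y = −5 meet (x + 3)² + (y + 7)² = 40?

2

d² = (1·(−3) + 3·(−7) − (−5))²/10 = 361/10; r² = 40.
Since d² < r², the line cuts the circle twice.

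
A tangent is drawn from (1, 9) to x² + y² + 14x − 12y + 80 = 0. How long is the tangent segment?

Centre (−7, 6), r² = 5. |PO|² = (8)² + (3)² = 73.
Power of the point: PT² = |PO|² − r² = 68, so PT = 2√17.

2√17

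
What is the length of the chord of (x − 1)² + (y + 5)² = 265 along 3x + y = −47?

5√10

The distance from (1, −5) to the line is 45/√10, and r² = 265.
Half the chord is √(r² − d²) = √(125/2), so the full chord is 5√10.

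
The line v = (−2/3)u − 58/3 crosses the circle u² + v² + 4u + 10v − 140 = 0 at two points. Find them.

(−14, −10) and (−2, −18)

Express v = (−58 − 2u)/3 and substitute into the circle:
13u² + 208u + 364 = 0  ⟹  u² + 16u + 28 = 0
u = −2 or u = −14, giving (−2, −18) and (−14, −10).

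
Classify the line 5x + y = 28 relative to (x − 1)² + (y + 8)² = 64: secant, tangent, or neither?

Centre (1, −8), r² = 64. Distance² from centre to line = (−31)²/26 = 961/26.
Since d² < r², the line cuts the circle twice.

secant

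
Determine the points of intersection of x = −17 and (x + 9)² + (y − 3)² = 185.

(−17, −8) and (−17, 14)

The line gives x = −17. Substituting into the circle:
y² − 6y − 112 = 0
y = 14 or y = −8, giving (−17, 14) and (−17, −8).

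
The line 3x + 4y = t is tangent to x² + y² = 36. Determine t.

Tangency holds when the distance from the centre (0, 0) to the line equals the radius 6:
|3·0 + 4·0 − t| / √25 = 6
|t| = 6·5, so t = 30 or t = −30.

t = −30 or t = 30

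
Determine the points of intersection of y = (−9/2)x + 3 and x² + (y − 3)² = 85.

(−2, 12) and (2, −6)

From the line, y = (6 − 9x)/2. Substituting:
85x² − 340 = 0  ⟹  x² − 4 = 0
x = 2 or x = −2, giving (2, −6) and (−2, 12).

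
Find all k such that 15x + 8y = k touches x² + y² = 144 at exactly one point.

k = −204 or k = 204

The line touches the circle iff its distance from (0, 0) is 12:
|15·0 + 8·0 − k| / √289 = 12
|k| = 12·17, so k = 204 or k = −204.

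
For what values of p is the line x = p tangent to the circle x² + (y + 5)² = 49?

p = −7 or p = 7

The line touches the circle iff its distance from (0, −5) is 7:
|1·0 + 0·(−5) − p| / √1 = 7
|p| = 7, so p = 7 or p = −7.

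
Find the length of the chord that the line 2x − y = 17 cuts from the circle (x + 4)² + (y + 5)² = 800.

24√5

The distance from (−4, −5) to the line is 20/√5, and r² = 800.
Chord = 2√(r² − d²) = 2·√(720) = 24√5.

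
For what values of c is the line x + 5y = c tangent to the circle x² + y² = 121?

c = ±11√26

Tangency holds when the distance from the centre (0, 0) to the line equals the radius 11:
|1·0 + 5·0 − c| / √26 = 11
|c| = 11√26.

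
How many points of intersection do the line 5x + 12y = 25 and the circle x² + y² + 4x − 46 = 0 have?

Substituting the line into the circle gives 169x² + 326x − 5999 = 0.
Discriminant = (326)² − 4·169·(−5999) = 4161600 > 0.
Two real roots: the line is a secant.

2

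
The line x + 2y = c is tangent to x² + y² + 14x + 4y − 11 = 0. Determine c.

The line touches the circle iff its distance from (−7, −2) is 8:
|1·(−7) + 2·(−2) − c| / √5 = 8
|c − (−11)| = 8√5.

c = −11 ± 8√5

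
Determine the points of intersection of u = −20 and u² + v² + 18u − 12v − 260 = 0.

The line gives u = −20. Substituting into the circle:
v² − 12v − 220 = 0
v = 22 or v = −10, giving (−20, 22) and (−20, −10).

(−20, −10) and (−20, 22)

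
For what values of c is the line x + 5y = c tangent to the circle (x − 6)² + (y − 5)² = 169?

The line touches the circle iff its distance from (6, 5) is 13:
|1·6 + 5·5 − c| / √26 = 13
|c − (31)| = 13√26.

c = 31 ± 13√26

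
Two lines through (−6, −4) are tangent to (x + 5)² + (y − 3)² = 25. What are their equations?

Write the tangent as mx − y + (−4 − m·(−6)) = 0 and set its distance from the centre to 5:
[m·(1) − (7)]² = 25(m² + 1)
12m² + 7m − 12 = 0, so m = −4/3 or m = 3/4.
With m = −4/3: 4x + 3y = −36. With m = 3/4: 3x − 4y = −2.

4x + 3y = −36 and 3x − 4y = −2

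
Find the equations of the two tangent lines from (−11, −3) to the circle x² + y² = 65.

7x − 4y = −65 and 4x + 7y = −65

Let a tangent through (−11, −3) have slope m. Its distance from (0, 0) must equal √65:
(11m − (3))² = 65(m² + 1)
28m² − 33m − 28 = 0, so m = 7/4 or m = −4/7.
Through (−11, −3) these give 7x − 4y = −65 and 4x + 7y = −65.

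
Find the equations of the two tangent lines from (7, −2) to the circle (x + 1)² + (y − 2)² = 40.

x − 3y = 13 and 3x + y = 19

Let a tangent through (7, −2) have slope m. Its distance from (−1, 2) must equal 2√10:
[m·(−8) − (4)]² = 40(m² + 1)
3m² + 8m − 3 = 0, so m = 1/3 or m = −3.
Through (7, −2) these give x − 3y = 13 and 3x + y = 19.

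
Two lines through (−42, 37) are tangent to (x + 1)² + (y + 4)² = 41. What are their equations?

4x + 5y = 17 and 5x + 4y = −62

Write the tangent as mx − y + (37 − m·(−42)) = 0 and set its distance from the centre to √41:
[m·(41) − (−41)]² = 41(m² + 1)
20m² + 41m + 20 = 0, so m = −4/5 or m = −5/4.
With m = −4/5: 4x + 5y = 17. With m = −5/4: 5x + 4y = −62.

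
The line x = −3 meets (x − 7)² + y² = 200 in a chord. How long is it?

The distance from (7, 0) to the line is 10, and r² = 200.
Chord = 2√(r² − d²) = 2·√(100) = 20.

20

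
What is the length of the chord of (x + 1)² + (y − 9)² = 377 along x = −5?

38

Centre (−1, 9), r² = 377. Perpendicular distance d from centre to line = |4| / √1 = 4.
Half the chord is √(r² − d²) = √(361), so the full chord is 38.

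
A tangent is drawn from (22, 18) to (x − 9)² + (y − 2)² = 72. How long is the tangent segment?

Centre (9, 2), r² = 72. |PO|² = (13)² + (16)² = 425.
The tangent meets the radius at right angles, so tangent² = |PO|² − r² = 425 − 72 = 353.

√353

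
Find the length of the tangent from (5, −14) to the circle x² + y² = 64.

√157

With centre O = (0, 0), |OP|² = 221 and r² = 64.
The tangent meets the radius at right angles, so tangent² = |PO|² − r² = 221 − 64 = 157.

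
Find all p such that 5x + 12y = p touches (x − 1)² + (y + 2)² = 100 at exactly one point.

p = −149 or p = 111

Tangency holds when the distance from the centre (1, −2) to the line equals the radius 10:
|5·1 + 12·(−2) − p| / √169 = 10
|p − (−19)| = 10·13, so p = 111 or p = −149.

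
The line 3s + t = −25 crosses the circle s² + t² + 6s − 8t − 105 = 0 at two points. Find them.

Substitute t = −3s − 25:
10s² + 180s + 720 = 0  ⟹  s² + 18s + 72 = 0
s = −6 or s = −12, giving (−6, −7) and (−12, 11).

(−12, 11) and (−6, −7)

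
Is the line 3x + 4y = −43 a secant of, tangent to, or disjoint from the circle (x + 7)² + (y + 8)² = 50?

Substituting the line into the circle gives 25x² + 290x + 105 = 0.
Discriminant = (290)² − 4·25·(105) = 73600 > 0.
Two real roots: the line is a secant.

secant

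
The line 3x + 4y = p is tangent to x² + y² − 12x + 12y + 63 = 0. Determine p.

p = −21 or p = 9

For a tangent, require d(centre, line) = r = 3.
|3·6 + 4·(−6) − p| / √25 = 3
|p − (−6)| = 3·5, so p = 9 or p = −21.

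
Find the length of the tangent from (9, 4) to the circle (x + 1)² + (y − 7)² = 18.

√91

Centre (−1, 7), r² = 18. |PO|² = (10)² + (−3)² = 109.
Power of the point: PT² = |PO|² − r² = 91, so PT = √91.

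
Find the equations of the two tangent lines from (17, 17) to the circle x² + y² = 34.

3x − 5y = −34 and 5x − 3y = 34

Let a tangent through (17, 17) have slope m. Its distance from (0, 0) must equal √34:
[m·(−17) − (−17)]² = 34(m² + 1)
15m² − 34m + 15 = 0, so m = 3/5 or m = 5/3.
With m = 3/5: 3x − 5y = −34. With m = 5/3: 5x − 3y = 34.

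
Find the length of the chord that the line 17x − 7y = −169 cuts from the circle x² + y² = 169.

13√2

Express y = (169 + 17x)/7 and substitute into the circle:
338x² + 5746x + 20280 = 0  ⟹  x² + 17x + 60 = 0
x = −5 or x = −12, giving (−5, 12) and (−12, −5).
Chord length = distance between (−5, 12) and (−12, −5) = √338 = 13√2.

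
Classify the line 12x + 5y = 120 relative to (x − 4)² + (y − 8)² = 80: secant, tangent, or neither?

Substituting the line into the circle gives 169x² − 2120x + 4800 = 0.
Discriminant = (−2120)² − 4·169·(4800) = 1249600 > 0.
Two real roots: the line is a secant.

secant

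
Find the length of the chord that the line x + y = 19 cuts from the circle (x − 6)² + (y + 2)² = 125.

Express y = −x + 19 and substitute into the circle:
2x² − 54x + 352 = 0  ⟹  x² − 27x + 176 = 0
x = 16 or x = 11, giving (16, 3) and (11, 8).
Chord length = distance between (16, 3) and (11, 8) = √50 = 5√2.

5√2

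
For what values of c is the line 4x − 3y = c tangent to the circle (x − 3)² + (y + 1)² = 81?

c = −30 or c = 60

For a tangent, require d(centre, line) = r = 9.
|4·3 − 3·(−1) − c| / √25 = 9
|c − (15)| = 9·5, so c = 60 or c = −30.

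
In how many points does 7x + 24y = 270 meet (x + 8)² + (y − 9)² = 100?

Substituting the line into the circle gives 625x² + 8460x − 17820 = 0.
Discriminant = (8460)² − 4·625·(−17820) = 116121600 > 0.
Two real roots: the line is a secant.

2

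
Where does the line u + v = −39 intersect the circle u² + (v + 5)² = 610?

Substitute v = −u − 39:
2u² + 68u + 546 = 0  ⟹  u² + 34u + 273 = 0
u = −13 or u = −21, giving (−13, −26) and (−21, −18).

(−21, −18) and (−13, −26)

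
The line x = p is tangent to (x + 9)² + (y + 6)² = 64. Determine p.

The line touches the circle iff its distance from (−9, −6) is 8:
|1·(−9) + 0·(−6) − p| / √1 = 8
|p − (−9)| = 8, so p = −1 or p = −17.

p = −17 or p = −1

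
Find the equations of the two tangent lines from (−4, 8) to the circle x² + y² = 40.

Let a tangent through (−4, 8) have slope m. Its distance from (0, 0) must equal 2√10:
(4m − (−8))² = 40(m² + 1)
3m² − 8m − 3 = 0, so m = −1/3 or m = 3.
With m = −1/3: x + 3y = 20. With m = 3: 3x − y = −20.

x + 3y = 20 and 3x − y = −20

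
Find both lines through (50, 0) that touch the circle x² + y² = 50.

x − 7y = 50 and x + 7y = 50

Write the tangent as mx − y + (0 − m·(50)) = 0 and set its distance from the centre to 5√2:
[m·(−50) − (0)]² = 50(m² + 1)
49m² − 1 = 0, so m = 1/7 or m = −1/7.
Through (50, 0) these give x − 7y = 50 and x + 7y = 50.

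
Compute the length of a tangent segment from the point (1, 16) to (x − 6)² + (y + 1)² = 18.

Centre (6, −1), r² = 18. |PO|² = (−5)² + (17)² = 314.
By the tangent–radius right angle, tangent length = √(|PO|² − r²) = √296 = 2√74.

2√74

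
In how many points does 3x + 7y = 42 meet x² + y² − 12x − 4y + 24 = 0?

2

d² = (3·6 + 7·2 − (42))²/58 = 50/29; r² = 16.
Since d² < r², the line cuts the circle twice.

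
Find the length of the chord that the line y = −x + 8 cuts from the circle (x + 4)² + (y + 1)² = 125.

9√2

Express y = −x + 8 and substitute into the circle:
2x² − 10x − 28 = 0  ⟹  x² − 5x − 14 = 0
x = 7 or x = −2, giving (7, 1) and (−2, 10).
Chord length = distance between (7, 1) and (−2, 10) = √162 = 9√2.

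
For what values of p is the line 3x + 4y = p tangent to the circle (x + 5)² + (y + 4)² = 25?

p = −56 or p = −6

For a tangent, require d(centre, line) = r = 5.
|3·(−5) + 4·(−4) − p| / √25 = 5
|p − (−31)| = 5·5, so p = −6 or p = −56.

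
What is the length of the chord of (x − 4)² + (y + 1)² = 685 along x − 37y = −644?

Substitute y = (644 + x)/37:
1370x² − 9590x − 452100 = 0  ⟹  x² − 7x − 330 = 0
x = 22 or x = −15, giving (22, 18) and (−15, 17).
Chord length = distance between (22, 18) and (−15, 17) = √1370 = √1370.

√1370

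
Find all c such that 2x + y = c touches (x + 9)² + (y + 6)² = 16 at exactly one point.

c = −24 ± 4√5

The line touches the circle iff its distance from (−9, −6) is 4:
|2·(−9) + 1·(−6) − c| / √5 = 4
|c − (−24)| = 4√5.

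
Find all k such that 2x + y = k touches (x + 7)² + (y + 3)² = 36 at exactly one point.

k = −17 ± 6√5

The line touches the circle iff its distance from (−7, −3) is 6:
|2·(−7) + 1·(−3) − k| / √5 = 6
|k − (−17)| = 6√5.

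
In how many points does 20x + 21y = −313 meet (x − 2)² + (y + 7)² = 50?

0

Centre (2, −7), r² = 50. Distance² from centre to line = (206)²/841 = 42436/841.
Since d² > r², the line lies outside the circle.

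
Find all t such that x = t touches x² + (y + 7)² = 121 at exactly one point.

t = −11 or t = 11

For a tangent, require d(centre, line) = r = 11.
|1·0 + 0·(−7) − t| / √1 = 11
|t| = 11, so t = 11 or t = −11.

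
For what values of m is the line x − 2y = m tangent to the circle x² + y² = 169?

For a tangent, require d(centre, line) = r = 13.
|1·0 − 2·0 − m| / √5 = 13
|m| = 13√5.

m = ±13√5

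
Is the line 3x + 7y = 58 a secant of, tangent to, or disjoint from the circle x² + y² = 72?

Substituting the line into the circle gives 58x² − 348x − 164 = 0.
Discriminant = (−348)² − 4·58·(−164) = 159152 > 0.
Two real roots: the line is a secant.

secant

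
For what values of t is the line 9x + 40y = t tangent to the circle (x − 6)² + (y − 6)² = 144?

t = −198 or t = 786

The line touches the circle iff its distance from (6, 6) is 12:
|9·6 + 40·6 − t| / √1681 = 12
|t − (294)| = 12·41, so t = 786 or t = −198.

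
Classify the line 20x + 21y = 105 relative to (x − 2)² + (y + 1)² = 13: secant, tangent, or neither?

secant

d² = (20·2 + 21·(−1) − (105))²/841 = 7396/841; r² = 13.
Since d² < r², the line cuts the circle twice.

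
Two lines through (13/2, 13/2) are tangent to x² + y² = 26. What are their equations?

5x − y = 26 and x − 5y = −26

A line y − (13/2) = m(x − (13/2)) is tangent when its distance from (0, 0) is √26:
[m·(−13/2) − (−13/2)]² = 26(m² + 1)
5m² − 26m + 5 = 0, so m = 5 or m = 1/5.
With m = 5: 5x − y = 26. With m = 1/5: x − 5y = −26.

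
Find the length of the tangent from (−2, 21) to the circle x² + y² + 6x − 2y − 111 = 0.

2√70

Centre (−3, 1), r² = 121. |PO|² = (1)² + (20)² = 401.
By the tangent–radius right angle, tangent length = √(|PO|² − r²) = √280 = 2√70.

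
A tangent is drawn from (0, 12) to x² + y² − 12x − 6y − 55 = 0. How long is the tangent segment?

The centre is (6, 3) and r = 10. The square of the distance from P to the centre is 36 + 81 = 117.
By the tangent–radius right angle, tangent length = √(|PO|² − r²) = √17.

√17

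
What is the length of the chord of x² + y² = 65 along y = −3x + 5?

5√10

Centre (0, 0), r² = 65. Perpendicular distance d from centre to line = |−5| / √10 = 5/√10.
Chord = 2√(r² − d²) = 2·√(125/2) = 5√10.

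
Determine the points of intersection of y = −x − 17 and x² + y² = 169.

(−12, −5) and (−5, −12)

Substitute y = −x − 17:
2x² + 34x + 120 = 0  ⟹  x² + 17x + 60 = 0
x = −5 or x = −12, giving (−5, −12) and (−12, −5).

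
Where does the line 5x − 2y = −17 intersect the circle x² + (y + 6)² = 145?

Express y = (17 + 5x)/2 and substitute into the circle:
29x² + 290x + 261 = 0  ⟹  x² + 10x + 9 = 0
x = −1 or x = −9, giving (−1, 6) and (−9, −14).

(−9, −14) and (−1, 6)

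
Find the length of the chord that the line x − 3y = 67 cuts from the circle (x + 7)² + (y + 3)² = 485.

5√10

The distance from (−7, −3) to the line is 65/√10, and r² = 485.
Half the chord is √(r² − d²) = √(125/2), so the full chord is 5√10.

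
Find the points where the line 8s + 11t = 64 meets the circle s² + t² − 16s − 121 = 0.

(−3, 8) and (19, −8)

Substitute t = (64 − 8s)/11:
185s² − 2960s − 10545 = 0  ⟹  s² − 16s − 57 = 0
s = 19 or s = −3, giving (19, −8) and (−3, 8).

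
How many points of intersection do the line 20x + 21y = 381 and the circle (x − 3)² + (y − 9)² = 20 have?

Substituting the line into the circle gives 841x² − 10326x + 32013 = 0.
Δ = 106626276 − 107691732 = −1065456.
No real roots: the line does not meet the circle.

0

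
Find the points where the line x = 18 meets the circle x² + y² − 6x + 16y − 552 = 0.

(18, −28) and (18, 12)

The line gives x = 18. Substituting into the circle:
y² + 16y − 336 = 0
y = 12 or y = −28, giving (18, 12) and (18, −28).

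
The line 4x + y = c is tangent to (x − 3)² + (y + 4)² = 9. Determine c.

The line touches the circle iff its distance from (3, −4) is 3:
|4·3 + 1·(−4) − c| / √17 = 3
|c − (8)| = 3√17.

c = 8 ± 3√17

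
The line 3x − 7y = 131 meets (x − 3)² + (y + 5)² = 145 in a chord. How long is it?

From the line, y = (−131 + 3x)/7. Substituting:
58x² − 870x + 2552 = 0  ⟹  x² − 15x + 44 = 0
x = 11 or x = 4, giving (11, −14) and (4, −17).
|(11, −14) − (4, −17)| = √((7)² + (3)²) = √58.

√58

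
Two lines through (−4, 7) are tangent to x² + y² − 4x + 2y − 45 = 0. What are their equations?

Let a tangent through (−4, 7) have slope m. Its distance from (2, −1) must equal 5√2:
(6m − (−8))² = 50(m² + 1)
7m² − 48m − 7 = 0, so m = −1/7 or m = 7.
Through (−4, 7) these give x + 7y = 45 and 7x − y = −35.

x + 7y = 45 and 7x − y = −35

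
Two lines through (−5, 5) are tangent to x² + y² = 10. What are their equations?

Let a tangent through (−5, 5) have slope m. Its distance from (0, 0) must equal √10:
(5m − (−5))² = 10(m² + 1)
3m² + 10m + 3 = 0, so m = −3 or m = −1/3.
With m = −3: 3x + y = −10. With m = −1/3: x + 3y = 10.

3x + y = −10 and x + 3y = 10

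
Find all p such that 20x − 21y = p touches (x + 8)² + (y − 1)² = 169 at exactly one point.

For a tangent, require d(centre, line) = r = 13.
|20·(−8) − 21·1 − p| / √841 = 13
|p − (−181)| = 13·29, so p = 196 or p = −558.

p = −558 or p = 196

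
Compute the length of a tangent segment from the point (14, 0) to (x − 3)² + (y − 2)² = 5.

Centre (3, 2), r² = 5. |PO|² = (11)² + (−2)² = 125.
By the tangent–radius right angle, tangent length = √(|PO|² − r²) = √120 = 2√30.

2√30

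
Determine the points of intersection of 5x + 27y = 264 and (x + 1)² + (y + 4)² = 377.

(−12, 12) and (15, 7)

Substitute y = (264 − 5x)/27:
754x² − 2262x − 135720 = 0  ⟹  x² − 3x − 180 = 0
x = 15 or x = −12, giving (15, 7) and (−12, 12).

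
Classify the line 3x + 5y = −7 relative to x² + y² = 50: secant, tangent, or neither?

Substituting the line into the circle gives 34x² + 42x − 1201 = 0.
Discriminant = (42)² − 4·34·(−1201) = 165100 > 0.
Two real roots: the line is a secant.

secant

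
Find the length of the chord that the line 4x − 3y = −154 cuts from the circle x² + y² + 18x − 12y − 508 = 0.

Substitute y = (154 + 4x)/3:
25x² + 1250x + 13600 = 0  ⟹  x² + 50x + 544 = 0
x = −16 or x = −34, giving (−16, 30) and (−34, 6).
Chord length = distance between (−16, 30) and (−34, 6) = √900 = 30.

30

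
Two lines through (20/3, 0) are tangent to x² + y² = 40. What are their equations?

A line y − (0) = m(x − (20/3)) is tangent when its distance from (0, 0) is 2√10:
(−20/3m − (0))² = 40(m² + 1)
m² − 9 = 0, so m = 3 or m = −3.
Through (20/3, 0) these give 3x − y = 20 and 3x + y = 20.

3x − y = 20 and 3x + y = 20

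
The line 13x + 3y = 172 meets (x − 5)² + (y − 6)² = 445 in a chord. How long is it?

3√178

The distance from (5, 6) to the line is 89/√178, and r² = 445.
Chord = 2√(r² − d²) = 2·√(801/2) = 3√178.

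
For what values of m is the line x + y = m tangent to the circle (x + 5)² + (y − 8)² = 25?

m = 3 ± 5√2

For a tangent, require d(centre, line) = r = 5.
|1·(−5) + 1·8 − m| / √2 = 5
|m − (3)| = 5√2.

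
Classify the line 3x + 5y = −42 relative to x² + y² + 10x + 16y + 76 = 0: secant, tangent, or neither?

d² = (3·(−5) + 5·(−8) − (−42))²/34 = 169/34; r² = 13.
Since d² < r², the line cuts the circle twice.

secant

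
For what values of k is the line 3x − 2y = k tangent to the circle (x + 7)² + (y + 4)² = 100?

k = −13 ± 10√13

For a tangent, require d(centre, line) = r = 10.
|3·(−7) − 2·(−4) − k| / √13 = 10
|k − (−13)| = 10√13.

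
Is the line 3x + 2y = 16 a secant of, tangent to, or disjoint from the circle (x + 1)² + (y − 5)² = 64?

secant

d² = (3·(−1) + 2·5 − (16))²/13 = 81/13; r² = 64.
Since d² < r², the line cuts the circle twice.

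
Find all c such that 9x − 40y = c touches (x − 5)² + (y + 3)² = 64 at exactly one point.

c = −163 or c = 493

For a tangent, require d(centre, line) = r = 8.
|9·5 − 40·(−3) − c| / √1681 = 8
|c − (165)| = 8·41, so c = 493 or c = −163.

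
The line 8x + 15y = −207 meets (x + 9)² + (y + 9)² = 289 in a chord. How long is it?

Centre (−9, −9), r² = 289. Perpendicular distance d from centre to line = |0| / √289 = 0/√289.
Half the chord is √(r² − d²) = √(289), so the full chord is 34.

34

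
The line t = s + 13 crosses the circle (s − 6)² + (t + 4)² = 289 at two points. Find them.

Substitute t = s + 13:
2s² + 22s + 36 = 0  ⟹  s² + 11s + 18 = 0
s = −2 or s = −9, giving (−2, 11) and (−9, 4).

(−9, 4) and (−2, 11)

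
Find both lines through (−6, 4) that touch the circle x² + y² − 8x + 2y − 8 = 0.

Write the tangent as mx − y + (4 − m·(−6)) = 0 and set its distance from the centre to 5:
[m·(10) − (−5)]² = 25(m² + 1)
3m² + 4m = 0, so m = 0 or m = −4/3.
With m = 0: y = 4. With m = −4/3: 4x + 3y = −12.

y = 4 and 4x + 3y = −12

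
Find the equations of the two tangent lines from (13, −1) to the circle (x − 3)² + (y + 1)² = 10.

Write the tangent as mx − y + (−1 − m·(13)) = 0 and set its distance from the centre to √10:
(−10m − (0))² = 10(m² + 1)
9m² − 1 = 0, so m = −1/3 or m = 1/3.
With m = −1/3: x + 3y = 10. With m = 1/3: x − 3y = 16.

x + 3y = 10 and x − 3y = 16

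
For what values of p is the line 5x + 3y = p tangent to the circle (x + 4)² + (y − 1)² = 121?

p = −17 ± 11√34

For a tangent, require d(centre, line) = r = 11.
|5·(−4) + 3·1 − p| / √34 = 11
|p − (−17)| = 11√34.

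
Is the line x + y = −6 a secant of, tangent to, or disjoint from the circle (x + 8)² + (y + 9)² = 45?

Substituting the line into the circle gives 2x² + 10x + 28 = 0.
Discriminant = (10)² − 4·2·(28) = −124 < 0.
No real roots: the line does not meet the circle.

disjoint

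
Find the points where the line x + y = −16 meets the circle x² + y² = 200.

Substitute y = −x − 16:
2x² + 32x + 56 = 0  ⟹  x² + 16x + 28 = 0
x = −2 or x = −14, giving (−2, −14) and (−14, −2).

(−14, −2) and (−2, −14)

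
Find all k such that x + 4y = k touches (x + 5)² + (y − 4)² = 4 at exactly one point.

k = 11 ± 2√17

The line touches the circle iff its distance from (−5, 4) is 2:
|1·(−5) + 4·4 − k| / √17 = 2
|k − (11)| = 2√17.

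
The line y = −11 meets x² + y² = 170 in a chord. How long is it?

14

Express y = −11 and substitute into the circle:
x² − 49 = 0
x = 7 or x = −7, giving (7, −11) and (−7, −11).
Chord length = distance between (7, −11) and (−7, −11) = √196 = 14.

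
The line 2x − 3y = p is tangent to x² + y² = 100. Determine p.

p = ±10√13

For a tangent, require d(centre, line) = r = 10.
|2·0 − 3·0 − p| / √13 = 10
|p| = 10√13.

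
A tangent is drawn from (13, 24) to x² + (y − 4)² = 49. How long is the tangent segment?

The centre is (0, 4) and r = 7. The square of the distance from P to the centre is 169 + 400 = 569.
The tangent meets the radius at right angles, so tangent² = |PO|² − r² = 569 − 49 = 520.

2√130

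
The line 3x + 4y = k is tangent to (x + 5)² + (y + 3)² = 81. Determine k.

k = −72 or k = 18

Tangency holds when the distance from the centre (−5, −3) to the line equals the radius 9:
|3·(−5) + 4·(−3) − k| / √25 = 9
|k − (−27)| = 9·5, so k = 18 or k = −72.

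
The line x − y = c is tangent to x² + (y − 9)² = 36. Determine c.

c = −9 ± 6√2

Tangency holds when the distance from the centre (0, 9) to the line equals the radius 6:
|1·0 − 1·9 − c| / √2 = 6
|c − (−9)| = 6√2.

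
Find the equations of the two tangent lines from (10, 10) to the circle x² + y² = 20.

A line y − (10) = m(x − (10)) is tangent when its distance from (0, 0) is 2√5:
[m·(−10) − (−10)]² = 20(m² + 1)
2m² − 5m + 2 = 0, so m = 1/2 or m = 2.
Through (10, 10) these give x − 2y = −10 and 2x − y = 10.

x − 2y = −10 and 2x − y = 10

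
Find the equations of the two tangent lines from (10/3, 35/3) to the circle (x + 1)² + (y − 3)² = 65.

x − 8y = −90 and 7x + 4y = 70

Let a tangent through (10/3, 35/3) have slope m. Its distance from (−1, 3) must equal √65:
(−13/3m − (−26/3))² = 65(m² + 1)
32m² + 52m − 7 = 0, so m = 1/8 or m = −7/4.
With m = 1/8: x − 8y = −90. With m = −7/4: 7x + 4y = 70.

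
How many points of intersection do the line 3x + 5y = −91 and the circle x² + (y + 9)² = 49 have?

0

Centre (0, −9), r² = 49. Distance² from centre to line = (46)²/34 = 1058/17.
Since d² > r², the line lies outside the circle.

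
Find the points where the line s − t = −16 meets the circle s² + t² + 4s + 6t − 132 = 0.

(−11, 5) and (−10, 6)

Substitute t = s + 16:
2s² + 42s + 220 = 0  ⟹  s² + 21s + 110 = 0
s = −10 or s = −11, giving (−10, 6) and (−11, 5).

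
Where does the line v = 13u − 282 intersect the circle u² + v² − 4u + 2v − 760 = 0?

Substitute v = 13u − 282:
170u² − 7310u + 78200 = 0  ⟹  u² − 43u + 460 = 0
u = 23 or u = 20, giving (23, 17) and (20, −22).

(20, −22) and (23, 17)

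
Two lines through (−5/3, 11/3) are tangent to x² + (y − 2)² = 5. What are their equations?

Write the tangent as mx − y + (11/3 − m·(−5/3)) = 0 and set its distance from the centre to √5:
(5/3m − (−5/3))² = 5(m² + 1)
2m² − 5m + 2 = 0, so m = 1/2 or m = 2.
With m = 1/2: x − 2y = −9. With m = 2: 2x − y = −7.

x − 2y = −9 and 2x − y = −7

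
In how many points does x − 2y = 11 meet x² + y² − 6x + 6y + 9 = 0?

Substituting the line into the circle gives 5x² − 34x + 25 = 0.
Discriminant = (−34)² − 4·5·(25) = 656 > 0.
Two real roots: the line is a secant.

2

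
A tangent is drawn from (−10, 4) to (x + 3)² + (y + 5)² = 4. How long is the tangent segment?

Centre (−3, −5), r² = 4. |PO|² = (−7)² + (9)² = 130.
Power of the point: PT² = |PO|² − r² = 126, so PT = 3√14.

3√14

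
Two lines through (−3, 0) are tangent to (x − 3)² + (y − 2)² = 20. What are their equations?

A line y − (0) = m(x − (−3)) is tangent when its distance from (3, 2) is 2√5:
[m·(6) − (2)]² = 20(m² + 1)
2m² − 3m − 2 = 0, so m = 2 or m = −1/2.
Through (−3, 0) these give 2x − y = −6 and x + 2y = −3.

2x − y = −6 and x + 2y = −3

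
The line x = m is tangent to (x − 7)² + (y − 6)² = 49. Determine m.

The line touches the circle iff its distance from (7, 6) is 7:
|1·7 + 0·6 − m| / √1 = 7
|m − (7)| = 7, so m = 14 or m = 0.

m = 0 or m = 14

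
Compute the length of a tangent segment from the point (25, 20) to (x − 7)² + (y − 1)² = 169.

With centre O = (7, 1), |OP|² = 685 and r² = 169.
The tangent meets the radius at right angles, so tangent² = |PO|² − r² = 685 − 169 = 516.

2√129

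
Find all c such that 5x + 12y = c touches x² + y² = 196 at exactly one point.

For a tangent, require d(centre, line) = r = 14.
|5·0 + 12·0 − c| / √169 = 14
|c| = 14·13, so c = 182 or c = −182.

c = −182 or c = 182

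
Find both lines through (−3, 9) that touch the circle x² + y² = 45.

x + 2y = 15 and 2x − y = −15

A line y − (9) = m(x − (−3)) is tangent when its distance from (0, 0) is 3√5:
(3m − (−9))² = 45(m² + 1)
2m² − 3m − 2 = 0, so m = −1/2 or m = 2.
With m = −1/2: x + 2y = 15. With m = 2: 2x − y = −15.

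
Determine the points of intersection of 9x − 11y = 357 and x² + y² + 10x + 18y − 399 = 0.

(3, −30) and (14, −21)

From the line, y = (−357 + 9x)/11. Substituting:
202x² − 3434x + 8484 = 0  ⟹  x² − 17x + 42 = 0
x = 14 or x = 3, giving (14, −21) and (3, −30).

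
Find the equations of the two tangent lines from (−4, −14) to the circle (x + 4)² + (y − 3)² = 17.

4x + y = −30 and 4x − y = −2

Let a tangent through (−4, −14) have slope m. Its distance from (−4, 3) must equal √17:
(0m − (17))² = 17(m² + 1)
m² − 16 = 0, so m = −4 or m = 4.
With m = −4: 4x + y = −30. With m = 4: 4x − y = −2.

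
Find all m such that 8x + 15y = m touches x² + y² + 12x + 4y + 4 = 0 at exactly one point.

m = −180 or m = 24

Tangency holds when the distance from the centre (−6, −2) to the line equals the radius 6:
|8·(−6) + 15·(−2) − m| / √289 = 6
|m − (−78)| = 6·17, so m = 24 or m = −180.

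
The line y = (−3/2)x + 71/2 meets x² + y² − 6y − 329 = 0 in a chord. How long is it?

The distance from (0, 3) to the line is 65/√13, and r² = 338.
Half the chord is √(r² − d²) = √(13), so the full chord is 2√13.

2√13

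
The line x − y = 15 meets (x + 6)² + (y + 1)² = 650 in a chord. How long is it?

30√2

From the line, y = x − 15. Substituting:
2x² − 16x − 418 = 0  ⟹  x² − 8x − 209 = 0
x = 19 or x = −11, giving (19, 4) and (−11, −26).
|(19, 4) − (−11, −26)| = √((30)² + (30)²) = 30√2.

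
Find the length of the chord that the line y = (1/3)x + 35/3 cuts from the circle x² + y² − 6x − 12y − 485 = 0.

14√10

Centre (3, 6), r² = 530. Perpendicular distance d from centre to line = |20| / √10 = 20/√10.
Half the chord is √(r² − d²) = √(490), so the full chord is 14√10.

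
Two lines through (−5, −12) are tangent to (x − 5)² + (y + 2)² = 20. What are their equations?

x − 2y = 19 and 2x − y = 2

A line y − (−12) = m(x − (−5)) is tangent when its distance from (5, −2) is 2√5:
(10m − (10))² = 20(m² + 1)
2m² − 5m + 2 = 0, so m = 1/2 or m = 2.
Through (−5, −12) these give x − 2y = 19 and 2x − y = 2.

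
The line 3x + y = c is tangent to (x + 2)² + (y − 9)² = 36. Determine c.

c = 3 ± 6√10

The line touches the circle iff its distance from (−2, 9) is 6:
|3·(−2) + 1·9 − c| / √10 = 6
|c − (3)| = 6√10.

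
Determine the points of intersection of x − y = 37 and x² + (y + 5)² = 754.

Substitute y = x − 37:
2x² − 64x + 270 = 0  ⟹  x² − 32x + 135 = 0
x = 27 or x = 5, giving (27, −10) and (5, −32).

(5, −32) and (27, −10)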